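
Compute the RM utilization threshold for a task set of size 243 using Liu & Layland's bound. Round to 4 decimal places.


Compute 2^(1/243) = 1.0028565297
Subtract 1: 1.0028565297 - 1 = 0.0028565297
Multiply by n: 243 * 0.0028565297 = 0.6941367171
Round to 4 dp: 0.6941

0.6941


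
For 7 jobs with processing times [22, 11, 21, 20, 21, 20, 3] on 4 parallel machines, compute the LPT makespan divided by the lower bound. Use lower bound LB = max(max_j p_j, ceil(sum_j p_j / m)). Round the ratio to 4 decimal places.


LPT order: [22, 21, 21, 20, 20, 11, 3]
Machine loads after assignment: [22, 32, 24, 40]
LPT makespan = 40
Lower bound = max(max_job, ceil(total/4)) = max(22, 30) = 30
Ratio = 40 / 30 = 1.3333

1.3333


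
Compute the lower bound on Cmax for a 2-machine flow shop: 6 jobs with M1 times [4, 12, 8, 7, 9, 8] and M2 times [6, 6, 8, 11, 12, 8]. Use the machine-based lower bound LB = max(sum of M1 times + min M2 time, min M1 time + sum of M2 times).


LB1 = sum(M1 times) + min(M2 times) = 48 + 6 = 54
LB2 = min(M1 times) + sum(M2 times) = 4 + 51 = 55
Lower bound = max(LB1, LB2) = max(54, 55) = 55

55


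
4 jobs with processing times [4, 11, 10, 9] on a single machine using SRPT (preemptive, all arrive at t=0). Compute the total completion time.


Since all jobs arrive at t=0, SRPT equals SPT ordering.
SPT order: [4, 9, 10, 11]
Completion times:
  Job 1: p=4, C=4
  Job 2: p=9, C=13
  Job 3: p=10, C=23
  Job 4: p=11, C=34
Total completion time = 4 + 13 + 23 + 34 = 74

74


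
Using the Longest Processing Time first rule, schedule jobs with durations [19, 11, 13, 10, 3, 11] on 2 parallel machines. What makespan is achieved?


Sort jobs in decreasing order (LPT): [19, 13, 11, 11, 10, 3]
Assign each job to the least loaded machine:
  Machine 1: jobs [19, 11, 3], load = 33
  Machine 2: jobs [13, 11, 10], load = 34
Makespan = max load = 34

34


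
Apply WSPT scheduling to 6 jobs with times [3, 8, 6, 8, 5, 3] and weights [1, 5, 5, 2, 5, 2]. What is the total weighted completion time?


Compute p/w ratios and sort ascending (WSPT): [(5, 5), (6, 5), (3, 2), (8, 5), (3, 1), (8, 2)]
Compute weighted completion times:
  Job (p=5,w=5): C=5, w*C=5*5=25
  Job (p=6,w=5): C=11, w*C=5*11=55
  Job (p=3,w=2): C=14, w*C=2*14=28
  Job (p=8,w=5): C=22, w*C=5*22=110
  Job (p=3,w=1): C=25, w*C=1*25=25
  Job (p=8,w=2): C=33, w*C=2*33=66
Total weighted completion time = 309

309


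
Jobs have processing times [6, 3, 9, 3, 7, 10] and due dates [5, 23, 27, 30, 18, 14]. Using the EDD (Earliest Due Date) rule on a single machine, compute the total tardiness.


Sort by due date (EDD order): [(6, 5), (10, 14), (7, 18), (3, 23), (9, 27), (3, 30)]
Compute completion times and tardiness:
  Job 1: p=6, d=5, C=6, tardiness=max(0,6-5)=1
  Job 2: p=10, d=14, C=16, tardiness=max(0,16-14)=2
  Job 3: p=7, d=18, C=23, tardiness=max(0,23-18)=5
  Job 4: p=3, d=23, C=26, tardiness=max(0,26-23)=3
  Job 5: p=9, d=27, C=35, tardiness=max(0,35-27)=8
  Job 6: p=3, d=30, C=38, tardiness=max(0,38-30)=8
Total tardiness = 27

27


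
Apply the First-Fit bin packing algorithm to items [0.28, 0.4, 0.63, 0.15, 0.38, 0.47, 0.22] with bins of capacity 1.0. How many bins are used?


Place items sequentially using First-Fit:
  Item 0.28 -> new Bin 1
  Item 0.4 -> Bin 1 (now 0.68)
  Item 0.63 -> new Bin 2
  Item 0.15 -> Bin 1 (now 0.83)
  Item 0.38 -> new Bin 3
  Item 0.47 -> Bin 3 (now 0.85)
  Item 0.22 -> Bin 2 (now 0.85)
Total bins used = 3

3


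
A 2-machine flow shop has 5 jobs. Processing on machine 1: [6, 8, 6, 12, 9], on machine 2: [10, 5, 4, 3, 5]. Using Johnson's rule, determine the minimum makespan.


Apply Johnson's rule:
  Group 1 (a <= b): [(1, 6, 10)]
  Group 2 (a > b): [(2, 8, 5), (5, 9, 5), (3, 6, 4), (4, 12, 3)]
Optimal job order: [1, 2, 5, 3, 4]
Schedule:
  Job 1: M1 done at 6, M2 done at 16
  Job 2: M1 done at 14, M2 done at 21
  Job 5: M1 done at 23, M2 done at 28
  Job 3: M1 done at 29, M2 done at 33
  Job 4: M1 done at 41, M2 done at 44
Makespan = 44

44


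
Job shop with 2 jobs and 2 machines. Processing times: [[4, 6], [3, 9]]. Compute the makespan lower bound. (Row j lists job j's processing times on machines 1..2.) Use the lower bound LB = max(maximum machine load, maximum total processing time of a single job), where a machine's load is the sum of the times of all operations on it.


Machine loads:
  Machine 1: 4 + 3 = 7
  Machine 2: 6 + 9 = 15
Max machine load = 15
Job totals:
  Job 1: 10
  Job 2: 12
Max job total = 12
Lower bound = max(15, 12) = 15

15


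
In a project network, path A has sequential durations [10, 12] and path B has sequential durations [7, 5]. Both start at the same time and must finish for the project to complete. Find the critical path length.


Path A total = 10 + 12 = 22
Path B total = 7 + 5 = 12
Critical path = longest path = max(22, 12) = 22

22


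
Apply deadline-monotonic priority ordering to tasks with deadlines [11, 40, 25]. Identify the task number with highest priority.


Sort tasks by relative deadline (ascending):
  Task 1: deadline = 11
  Task 3: deadline = 25
  Task 2: deadline = 40
Priority order (highest first): [1, 3, 2]
Highest priority task = 1

1


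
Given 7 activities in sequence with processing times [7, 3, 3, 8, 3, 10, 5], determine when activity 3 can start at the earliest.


Activity 3 starts after activities 1 through 2 complete.
Predecessor durations: [7, 3]
ES = 7 + 3 = 10

10


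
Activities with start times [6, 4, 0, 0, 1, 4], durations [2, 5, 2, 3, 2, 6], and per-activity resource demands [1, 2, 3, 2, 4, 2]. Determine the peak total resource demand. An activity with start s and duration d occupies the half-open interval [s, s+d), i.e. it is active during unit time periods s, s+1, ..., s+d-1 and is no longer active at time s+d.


Each activity i is active on [start_i, start_i + duration_i).
Compute total resource usage per time slot:
  t=0: active resources = [3, 2], total = 5
  t=1: active resources = [3, 2, 4], total = 9
  t=2: active resources = [2, 4], total = 6
  t=3: active resources = [], total = 0
  t=4: active resources = [2, 2], total = 4
  t=5: active resources = [2, 2], total = 4
  t=6: active resources = [1, 2, 2], total = 5
  t=7: active resources = [1, 2, 2], total = 5
  t=8: active resources = [2, 2], total = 4
  t=9: active resources = [2], total = 2
Peak resource demand = 9

9


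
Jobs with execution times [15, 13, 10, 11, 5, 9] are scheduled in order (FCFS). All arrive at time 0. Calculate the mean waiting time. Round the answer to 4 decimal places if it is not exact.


FCFS order (as given): [15, 13, 10, 11, 5, 9]
Waiting times:
  Job 1: wait = 0
  Job 2: wait = 15
  Job 3: wait = 28
  Job 4: wait = 38
  Job 5: wait = 49
  Job 6: wait = 54
Sum of waiting times = 184
Average waiting time = 184/6 = 30.6667

30.6667


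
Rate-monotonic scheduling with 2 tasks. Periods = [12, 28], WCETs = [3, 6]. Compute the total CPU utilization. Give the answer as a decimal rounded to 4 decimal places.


Compute individual utilizations (exact fractions):
  Task 1: C/T = 3/12 = 1/4 (approx. 0.25)
  Task 2: C/T = 6/28 = 3/14 (approx. 0.2143)
Total utilization U = 1/4 + 3/14 = 13/28
Rounded to 4 decimal places: U = 0.4643
RM (Liu & Layland) bound for 2 tasks = 0.828427; compare with U = 13/28 (approx. 0.464286)
U <= bound, so schedulable by RM sufficient condition.

0.4643


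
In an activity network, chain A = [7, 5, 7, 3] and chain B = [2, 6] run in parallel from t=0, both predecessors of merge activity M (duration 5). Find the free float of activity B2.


ES(B2) = sum of predecessors on chain B = 2
EF(B2) = ES + duration = 2 + 6 = 8
Successor of B2 is M. ES(M) = max(sum(A), sum(B)) = max(22, 8) = 22
Free float = ES(successor) - EF(current) = 22 - 8 = 14

14


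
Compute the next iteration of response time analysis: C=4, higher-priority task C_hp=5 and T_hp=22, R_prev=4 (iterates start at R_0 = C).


R_next = C + ceil(R_prev / T_hp) * C_hp
ceil(4 / 22) = ceil(0.1818) = 1
Interference = 1 * 5 = 5
R_next = 4 + 5 = 9

9


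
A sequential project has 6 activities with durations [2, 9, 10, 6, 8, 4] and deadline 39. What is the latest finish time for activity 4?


LF(activity 4) = deadline - sum of successor durations
Successors: activities 5 through 6 with durations [8, 4]
Sum of successor durations = 12
LF = 39 - 12 = 27

27


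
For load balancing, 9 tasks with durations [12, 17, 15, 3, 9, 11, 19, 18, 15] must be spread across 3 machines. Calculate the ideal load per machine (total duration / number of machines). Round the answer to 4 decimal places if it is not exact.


Total processing time = 12 + 17 + 15 + 3 + 9 + 11 + 19 + 18 + 15 = 119
Number of machines = 3
Ideal balanced load = 119 / 3 = 39.6667

39.6667


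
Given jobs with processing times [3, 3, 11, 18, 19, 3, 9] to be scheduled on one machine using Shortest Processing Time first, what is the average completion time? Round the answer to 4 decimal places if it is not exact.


Sort jobs by processing time (SPT order): [3, 3, 3, 9, 11, 18, 19]
Compute completion times sequentially:
  Job 1: processing = 3, completes at 3
  Job 2: processing = 3, completes at 6
  Job 3: processing = 3, completes at 9
  Job 4: processing = 9, completes at 18
  Job 5: processing = 11, completes at 29
  Job 6: processing = 18, completes at 47
  Job 7: processing = 19, completes at 66
Sum of completion times = 178
Average completion time = 178/7 = 25.4286

25.4286


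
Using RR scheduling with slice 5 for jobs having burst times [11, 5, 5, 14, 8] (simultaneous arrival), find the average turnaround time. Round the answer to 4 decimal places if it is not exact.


Time quantum = 5
Execution trace:
  J1 runs 5 units, time = 5
  J2 runs 5 units, time = 10
  J3 runs 5 units, time = 15
  J4 runs 5 units, time = 20
  J5 runs 5 units, time = 25
  J1 runs 5 units, time = 30
  J4 runs 5 units, time = 35
  J5 runs 3 units, time = 38
  J1 runs 1 units, time = 39
  J4 runs 4 units, time = 43
Finish times: [39, 10, 15, 43, 38]
Average turnaround = 145/5 = 29.0

29.0


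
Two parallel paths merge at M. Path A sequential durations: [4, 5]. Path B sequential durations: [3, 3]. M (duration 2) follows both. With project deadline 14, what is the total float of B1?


Forward pass: ES(B1) = sum of predecessors on chain B = 0
EF = ES + duration = 0 + 3 = 3
Backward pass: LF(M) = deadline = 14; LS(M) = 14 - 2 = 12
LF(B1) = LS(M) - sum(successors on chain B) = 12 - 3 = 9
LS = LF - duration = 9 - 3 = 6
Total float = LS - ES = 6 - 0 = 6

6


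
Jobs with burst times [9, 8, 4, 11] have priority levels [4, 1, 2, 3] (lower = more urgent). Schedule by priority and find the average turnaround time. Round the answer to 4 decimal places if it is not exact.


Sort by priority (ascending = highest first):
Order: [(1, 8), (2, 4), (3, 11), (4, 9)]
Completion times:
  Priority 1, burst=8, C=8
  Priority 2, burst=4, C=12
  Priority 3, burst=11, C=23
  Priority 4, burst=9, C=32
Average turnaround = 75/4 = 18.75

18.75


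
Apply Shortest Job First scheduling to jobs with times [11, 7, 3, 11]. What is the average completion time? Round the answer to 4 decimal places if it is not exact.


SJF order (ascending): [3, 7, 11, 11]
Completion times:
  Job 1: burst=3, C=3
  Job 2: burst=7, C=10
  Job 3: burst=11, C=21
  Job 4: burst=11, C=32
Average completion = 66/4 = 16.5

16.5


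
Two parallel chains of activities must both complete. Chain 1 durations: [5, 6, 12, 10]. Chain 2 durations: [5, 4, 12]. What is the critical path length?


Path A total = 5 + 6 + 12 + 10 = 33
Path B total = 5 + 4 + 12 = 21
Critical path = longest path = max(33, 21) = 33

33


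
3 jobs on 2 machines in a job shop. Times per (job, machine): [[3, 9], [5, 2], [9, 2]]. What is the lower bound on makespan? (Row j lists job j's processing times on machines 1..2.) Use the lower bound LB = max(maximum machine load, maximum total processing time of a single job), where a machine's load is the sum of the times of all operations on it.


Machine loads:
  Machine 1: 3 + 5 + 9 = 17
  Machine 2: 9 + 2 + 2 = 13
Max machine load = 17
Job totals:
  Job 1: 12
  Job 2: 7
  Job 3: 11
Max job total = 12
Lower bound = max(17, 12) = 17

17


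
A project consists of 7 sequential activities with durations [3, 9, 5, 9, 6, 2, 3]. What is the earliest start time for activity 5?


Activity 5 starts after activities 1 through 4 complete.
Predecessor durations: [3, 9, 5, 9]
ES = 3 + 9 + 5 + 9 = 26

26


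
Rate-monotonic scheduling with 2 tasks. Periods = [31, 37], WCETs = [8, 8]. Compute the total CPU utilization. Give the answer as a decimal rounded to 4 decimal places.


Compute individual utilizations (exact fractions):
  Task 1: C/T = 8/31 (approx. 0.2581)
  Task 2: C/T = 8/37 (approx. 0.2162)
Total utilization U = 8/31 + 8/37 = 544/1147
Rounded to 4 decimal places: U = 0.4743
RM (Liu & Layland) bound for 2 tasks = 0.828427; compare with U = 544/1147 (approx. 0.474281)
U <= bound, so schedulable by RM sufficient condition.

0.4743


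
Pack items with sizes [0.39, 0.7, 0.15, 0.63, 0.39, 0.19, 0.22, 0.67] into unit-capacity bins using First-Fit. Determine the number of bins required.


Place items sequentially using First-Fit:
  Item 0.39 -> new Bin 1
  Item 0.7 -> new Bin 2
  Item 0.15 -> Bin 1 (now 0.54)
  Item 0.63 -> new Bin 3
  Item 0.39 -> Bin 1 (now 0.93)
  Item 0.19 -> Bin 2 (now 0.89)
  Item 0.22 -> Bin 3 (now 0.85)
  Item 0.67 -> new Bin 4
Total bins used = 4

4


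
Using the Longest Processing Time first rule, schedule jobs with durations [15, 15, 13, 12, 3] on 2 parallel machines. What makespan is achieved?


Sort jobs in decreasing order (LPT): [15, 15, 13, 12, 3]
Assign each job to the least loaded machine:
  Machine 1: jobs [15, 13], load = 28
  Machine 2: jobs [15, 12, 3], load = 30
Makespan = max load = 30

30


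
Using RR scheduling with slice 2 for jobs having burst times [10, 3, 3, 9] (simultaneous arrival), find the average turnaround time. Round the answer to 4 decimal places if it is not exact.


Time quantum = 2
Execution trace:
  J1 runs 2 units, time = 2
  J2 runs 2 units, time = 4
  J3 runs 2 units, time = 6
  J4 runs 2 units, time = 8
  J1 runs 2 units, time = 10
  J2 runs 1 units, time = 11
  J3 runs 1 units, time = 12
  J4 runs 2 units, time = 14
  J1 runs 2 units, time = 16
  J4 runs 2 units, time = 18
  J1 runs 2 units, time = 20
  J4 runs 2 units, time = 22
  J1 runs 2 units, time = 24
  J4 runs 1 units, time = 25
Finish times: [24, 11, 12, 25]
Average turnaround = 72/4 = 18.0

18.0


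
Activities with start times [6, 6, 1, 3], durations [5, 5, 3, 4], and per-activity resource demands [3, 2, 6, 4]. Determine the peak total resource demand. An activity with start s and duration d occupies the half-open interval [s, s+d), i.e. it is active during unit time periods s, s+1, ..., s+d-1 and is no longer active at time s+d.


Each activity i is active on [start_i, start_i + duration_i).
Compute total resource usage per time slot:
  t=0: active resources = [], total = 0
  t=1: active resources = [6], total = 6
  t=2: active resources = [6], total = 6
  t=3: active resources = [6, 4], total = 10
  t=4: active resources = [4], total = 4
  t=5: active resources = [4], total = 4
  t=6: active resources = [3, 2, 4], total = 9
  t=7: active resources = [3, 2], total = 5
  t=8: active resources = [3, 2], total = 5
  t=9: active resources = [3, 2], total = 5
  t=10: active resources = [3, 2], total = 5
Peak resource demand = 10

10


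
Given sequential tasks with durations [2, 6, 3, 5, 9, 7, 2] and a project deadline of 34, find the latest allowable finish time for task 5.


LF(activity 5) = deadline - sum of successor durations
Successors: activities 6 through 7 with durations [7, 2]
Sum of successor durations = 9
LF = 34 - 9 = 25

25


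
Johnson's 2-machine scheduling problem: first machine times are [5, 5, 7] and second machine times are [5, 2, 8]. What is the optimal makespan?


Apply Johnson's rule:
  Group 1 (a <= b): [(1, 5, 5), (3, 7, 8)]
  Group 2 (a > b): [(2, 5, 2)]
Optimal job order: [1, 3, 2]
Schedule:
  Job 1: M1 done at 5, M2 done at 10
  Job 3: M1 done at 12, M2 done at 20
  Job 2: M1 done at 17, M2 done at 22
Makespan = 22

22


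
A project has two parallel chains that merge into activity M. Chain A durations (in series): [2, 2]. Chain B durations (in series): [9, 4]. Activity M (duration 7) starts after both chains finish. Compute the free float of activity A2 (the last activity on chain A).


ES(A2) = sum of predecessors on chain A = 2
EF(A2) = ES + duration = 2 + 2 = 4
Successor of A2 is M. ES(M) = max(sum(A), sum(B)) = max(4, 13) = 13
Free float = ES(successor) - EF(current) = 13 - 4 = 9

9


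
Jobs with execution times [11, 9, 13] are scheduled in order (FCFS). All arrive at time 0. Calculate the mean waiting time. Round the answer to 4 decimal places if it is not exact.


FCFS order (as given): [11, 9, 13]
Waiting times:
  Job 1: wait = 0
  Job 2: wait = 11
  Job 3: wait = 20
Sum of waiting times = 31
Average waiting time = 31/3 = 10.3333

10.3333


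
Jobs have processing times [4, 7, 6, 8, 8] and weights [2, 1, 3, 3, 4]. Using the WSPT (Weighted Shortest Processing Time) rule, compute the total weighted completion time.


Compute p/w ratios and sort ascending (WSPT): [(4, 2), (6, 3), (8, 4), (8, 3), (7, 1)]
Compute weighted completion times:
  Job (p=4,w=2): C=4, w*C=2*4=8
  Job (p=6,w=3): C=10, w*C=3*10=30
  Job (p=8,w=4): C=18, w*C=4*18=72
  Job (p=8,w=3): C=26, w*C=3*26=78
  Job (p=7,w=1): C=33, w*C=1*33=33
Total weighted completion time = 221

221


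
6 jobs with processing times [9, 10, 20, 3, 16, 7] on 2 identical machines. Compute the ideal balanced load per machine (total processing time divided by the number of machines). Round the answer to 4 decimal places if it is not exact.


Total processing time = 9 + 10 + 20 + 3 + 16 + 7 = 65
Number of machines = 2
Ideal balanced load = 65 / 2 = 32.5

32.5


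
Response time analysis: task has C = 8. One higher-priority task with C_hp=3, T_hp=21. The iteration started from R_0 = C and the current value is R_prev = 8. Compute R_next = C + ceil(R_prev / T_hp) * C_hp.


R_next = C + ceil(R_prev / T_hp) * C_hp
ceil(8 / 21) = ceil(0.381) = 1
Interference = 1 * 3 = 3
R_next = 8 + 3 = 11

11


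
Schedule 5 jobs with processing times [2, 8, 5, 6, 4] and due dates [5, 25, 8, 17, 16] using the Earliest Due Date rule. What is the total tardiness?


Sort by due date (EDD order): [(2, 5), (5, 8), (4, 16), (6, 17), (8, 25)]
Compute completion times and tardiness:
  Job 1: p=2, d=5, C=2, tardiness=max(0,2-5)=0
  Job 2: p=5, d=8, C=7, tardiness=max(0,7-8)=0
  Job 3: p=4, d=16, C=11, tardiness=max(0,11-16)=0
  Job 4: p=6, d=17, C=17, tardiness=max(0,17-17)=0
  Job 5: p=8, d=25, C=25, tardiness=max(0,25-25)=0
Total tardiness = 0

0


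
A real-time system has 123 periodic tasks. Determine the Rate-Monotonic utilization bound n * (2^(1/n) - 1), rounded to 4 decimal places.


Compute 2^(1/123) = 1.0056512513
Subtract 1: 1.0056512513 - 1 = 0.0056512513
Multiply by n: 123 * 0.0056512513 = 0.6951039099
Round to 4 dp: 0.6951

0.6951


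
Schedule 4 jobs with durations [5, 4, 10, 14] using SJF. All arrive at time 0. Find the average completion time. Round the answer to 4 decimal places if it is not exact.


SJF order (ascending): [4, 5, 10, 14]
Completion times:
  Job 1: burst=4, C=4
  Job 2: burst=5, C=9
  Job 3: burst=10, C=19
  Job 4: burst=14, C=33
Average completion = 65/4 = 16.25

16.25


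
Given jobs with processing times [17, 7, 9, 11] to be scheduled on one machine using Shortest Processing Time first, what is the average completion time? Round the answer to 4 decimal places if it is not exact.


Sort jobs by processing time (SPT order): [7, 9, 11, 17]
Compute completion times sequentially:
  Job 1: processing = 7, completes at 7
  Job 2: processing = 9, completes at 16
  Job 3: processing = 11, completes at 27
  Job 4: processing = 17, completes at 44
Sum of completion times = 94
Average completion time = 94/4 = 23.5

23.5


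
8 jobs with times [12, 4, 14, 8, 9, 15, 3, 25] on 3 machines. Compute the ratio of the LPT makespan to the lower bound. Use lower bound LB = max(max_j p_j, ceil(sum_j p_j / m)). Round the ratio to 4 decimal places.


LPT order: [25, 15, 14, 12, 9, 8, 4, 3]
Machine loads after assignment: [29, 32, 29]
LPT makespan = 32
Lower bound = max(max_job, ceil(total/3)) = max(25, 30) = 30
Ratio = 32 / 30 = 1.0667

1.0667


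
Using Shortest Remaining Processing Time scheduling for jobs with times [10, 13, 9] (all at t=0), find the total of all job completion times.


Since all jobs arrive at t=0, SRPT equals SPT ordering.
SPT order: [9, 10, 13]
Completion times:
  Job 1: p=9, C=9
  Job 2: p=10, C=19
  Job 3: p=13, C=32
Total completion time = 9 + 19 + 32 = 60

60


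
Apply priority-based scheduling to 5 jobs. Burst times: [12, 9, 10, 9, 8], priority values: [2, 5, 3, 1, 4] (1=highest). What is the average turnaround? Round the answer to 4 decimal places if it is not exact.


Sort by priority (ascending = highest first):
Order: [(1, 9), (2, 12), (3, 10), (4, 8), (5, 9)]
Completion times:
  Priority 1, burst=9, C=9
  Priority 2, burst=12, C=21
  Priority 3, burst=10, C=31
  Priority 4, burst=8, C=39
  Priority 5, burst=9, C=48
Average turnaround = 148/5 = 29.6

29.6


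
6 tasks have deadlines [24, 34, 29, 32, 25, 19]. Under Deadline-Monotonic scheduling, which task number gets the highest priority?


Sort tasks by relative deadline (ascending):
  Task 6: deadline = 19
  Task 1: deadline = 24
  Task 5: deadline = 25
  Task 3: deadline = 29
  Task 4: deadline = 32
  Task 2: deadline = 34
Priority order (highest first): [6, 1, 5, 3, 4, 2]
Highest priority task = 6

6


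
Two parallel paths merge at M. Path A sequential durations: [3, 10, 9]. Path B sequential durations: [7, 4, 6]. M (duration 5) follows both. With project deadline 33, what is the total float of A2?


Forward pass: ES(A2) = sum of predecessors on chain A = 3
EF = ES + duration = 3 + 10 = 13
Backward pass: LF(M) = deadline = 33; LS(M) = 33 - 5 = 28
LF(A2) = LS(M) - sum(successors on chain A) = 28 - 9 = 19
LS = LF - duration = 19 - 10 = 9
Total float = LS - ES = 9 - 3 = 6

6


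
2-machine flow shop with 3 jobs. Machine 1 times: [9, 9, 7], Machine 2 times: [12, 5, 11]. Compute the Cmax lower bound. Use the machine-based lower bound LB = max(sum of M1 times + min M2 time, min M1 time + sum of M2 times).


LB1 = sum(M1 times) + min(M2 times) = 25 + 5 = 30
LB2 = min(M1 times) + sum(M2 times) = 7 + 28 = 35
Lower bound = max(LB1, LB2) = max(30, 35) = 35

35


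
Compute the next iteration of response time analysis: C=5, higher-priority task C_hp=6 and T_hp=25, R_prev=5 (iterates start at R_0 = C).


R_next = C + ceil(R_prev / T_hp) * C_hp
ceil(5 / 25) = ceil(0.2) = 1
Interference = 1 * 6 = 6
R_next = 5 + 6 = 11

11


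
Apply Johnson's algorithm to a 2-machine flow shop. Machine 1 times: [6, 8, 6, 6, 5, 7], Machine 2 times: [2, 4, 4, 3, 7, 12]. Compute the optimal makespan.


Apply Johnson's rule:
  Group 1 (a <= b): [(5, 5, 7), (6, 7, 12)]
  Group 2 (a > b): [(2, 8, 4), (3, 6, 4), (4, 6, 3), (1, 6, 2)]
Optimal job order: [5, 6, 2, 3, 4, 1]
Schedule:
  Job 5: M1 done at 5, M2 done at 12
  Job 6: M1 done at 12, M2 done at 24
  Job 2: M1 done at 20, M2 done at 28
  Job 3: M1 done at 26, M2 done at 32
  Job 4: M1 done at 32, M2 done at 35
  Job 1: M1 done at 38, M2 done at 40
Makespan = 40

40


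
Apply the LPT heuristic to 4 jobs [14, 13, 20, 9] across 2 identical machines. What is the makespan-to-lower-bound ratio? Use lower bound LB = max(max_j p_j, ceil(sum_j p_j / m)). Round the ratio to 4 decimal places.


LPT order: [20, 14, 13, 9]
Machine loads after assignment: [29, 27]
LPT makespan = 29
Lower bound = max(max_job, ceil(total/2)) = max(20, 28) = 28
Ratio = 29 / 28 = 1.0357

1.0357


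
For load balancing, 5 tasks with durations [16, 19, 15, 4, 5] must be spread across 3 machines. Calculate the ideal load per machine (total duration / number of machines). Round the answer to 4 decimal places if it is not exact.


Total processing time = 16 + 19 + 15 + 4 + 5 = 59
Number of machines = 3
Ideal balanced load = 59 / 3 = 19.6667

19.6667


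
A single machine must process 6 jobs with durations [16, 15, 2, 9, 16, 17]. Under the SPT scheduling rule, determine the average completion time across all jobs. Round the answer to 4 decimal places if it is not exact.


Sort jobs by processing time (SPT order): [2, 9, 15, 16, 16, 17]
Compute completion times sequentially:
  Job 1: processing = 2, completes at 2
  Job 2: processing = 9, completes at 11
  Job 3: processing = 15, completes at 26
  Job 4: processing = 16, completes at 42
  Job 5: processing = 16, completes at 58
  Job 6: processing = 17, completes at 75
Sum of completion times = 214
Average completion time = 214/6 = 35.6667

35.6667


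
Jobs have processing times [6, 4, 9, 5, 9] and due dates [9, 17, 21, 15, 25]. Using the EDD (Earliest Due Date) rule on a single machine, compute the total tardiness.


Sort by due date (EDD order): [(6, 9), (5, 15), (4, 17), (9, 21), (9, 25)]
Compute completion times and tardiness:
  Job 1: p=6, d=9, C=6, tardiness=max(0,6-9)=0
  Job 2: p=5, d=15, C=11, tardiness=max(0,11-15)=0
  Job 3: p=4, d=17, C=15, tardiness=max(0,15-17)=0
  Job 4: p=9, d=21, C=24, tardiness=max(0,24-21)=3
  Job 5: p=9, d=25, C=33, tardiness=max(0,33-25)=8
Total tardiness = 11

11


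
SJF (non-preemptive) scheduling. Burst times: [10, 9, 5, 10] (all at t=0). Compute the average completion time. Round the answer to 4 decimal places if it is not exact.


SJF order (ascending): [5, 9, 10, 10]
Completion times:
  Job 1: burst=5, C=5
  Job 2: burst=9, C=14
  Job 3: burst=10, C=24
  Job 4: burst=10, C=34
Average completion = 77/4 = 19.25

19.25


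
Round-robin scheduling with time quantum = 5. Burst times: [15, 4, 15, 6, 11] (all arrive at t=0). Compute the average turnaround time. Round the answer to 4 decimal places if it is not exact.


Time quantum = 5
Execution trace:
  J1 runs 5 units, time = 5
  J2 runs 4 units, time = 9
  J3 runs 5 units, time = 14
  J4 runs 5 units, time = 19
  J5 runs 5 units, time = 24
  J1 runs 5 units, time = 29
  J3 runs 5 units, time = 34
  J4 runs 1 units, time = 35
  J5 runs 5 units, time = 40
  J1 runs 5 units, time = 45
  J3 runs 5 units, time = 50
  J5 runs 1 units, time = 51
Finish times: [45, 9, 50, 35, 51]
Average turnaround = 190/5 = 38.0

38.0


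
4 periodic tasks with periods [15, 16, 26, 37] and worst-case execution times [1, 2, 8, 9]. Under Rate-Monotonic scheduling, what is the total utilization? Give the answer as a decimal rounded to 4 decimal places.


Compute individual utilizations (exact fractions):
  Task 1: C/T = 1/15 (approx. 0.0667)
  Task 2: C/T = 2/16 = 1/8 (approx. 0.125)
  Task 3: C/T = 8/26 = 4/13 (approx. 0.3077)
  Task 4: C/T = 9/37 (approx. 0.2432)
Total utilization U = 1/15 + 1/8 + 4/13 + 9/37 = 42863/57720
Rounded to 4 decimal places: U = 0.7426
RM (Liu & Layland) bound for 4 tasks = 0.756828; compare with U = 42863/57720 (approx. 0.742602)
U <= bound, so schedulable by RM sufficient condition.

0.7426


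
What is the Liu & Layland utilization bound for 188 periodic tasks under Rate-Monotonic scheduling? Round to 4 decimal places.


Compute 2^(1/188) = 1.0036937583
Subtract 1: 1.0036937583 - 1 = 0.0036937583
Multiply by n: 188 * 0.0036937583 = 0.6944265604
Round to 4 dp: 0.6944

0.6944


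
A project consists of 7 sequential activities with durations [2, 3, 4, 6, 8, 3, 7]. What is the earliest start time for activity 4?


Activity 4 starts after activities 1 through 3 complete.
Predecessor durations: [2, 3, 4]
ES = 2 + 3 + 4 = 9

9


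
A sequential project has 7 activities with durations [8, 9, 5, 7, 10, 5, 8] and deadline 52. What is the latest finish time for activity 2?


LF(activity 2) = deadline - sum of successor durations
Successors: activities 3 through 7 with durations [5, 7, 10, 5, 8]
Sum of successor durations = 35
LF = 52 - 35 = 17

17


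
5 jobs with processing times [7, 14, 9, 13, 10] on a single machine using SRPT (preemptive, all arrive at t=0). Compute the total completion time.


Since all jobs arrive at t=0, SRPT equals SPT ordering.
SPT order: [7, 9, 10, 13, 14]
Completion times:
  Job 1: p=7, C=7
  Job 2: p=9, C=16
  Job 3: p=10, C=26
  Job 4: p=13, C=39
  Job 5: p=14, C=53
Total completion time = 7 + 16 + 26 + 39 + 53 = 141

141


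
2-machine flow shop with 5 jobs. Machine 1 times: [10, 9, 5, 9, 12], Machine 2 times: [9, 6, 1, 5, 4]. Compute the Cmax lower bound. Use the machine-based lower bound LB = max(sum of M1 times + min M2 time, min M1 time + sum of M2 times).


LB1 = sum(M1 times) + min(M2 times) = 45 + 1 = 46
LB2 = min(M1 times) + sum(M2 times) = 5 + 25 = 30
Lower bound = max(LB1, LB2) = max(46, 30) = 46

46


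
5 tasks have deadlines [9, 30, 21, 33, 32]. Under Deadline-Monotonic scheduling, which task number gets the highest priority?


Sort tasks by relative deadline (ascending):
  Task 1: deadline = 9
  Task 3: deadline = 21
  Task 2: deadline = 30
  Task 5: deadline = 32
  Task 4: deadline = 33
Priority order (highest first): [1, 3, 2, 5, 4]
Highest priority task = 1

1


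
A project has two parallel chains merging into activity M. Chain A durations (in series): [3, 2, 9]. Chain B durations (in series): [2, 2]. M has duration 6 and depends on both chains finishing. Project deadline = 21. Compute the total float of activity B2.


Forward pass: ES(B2) = sum of predecessors on chain B = 2
EF = ES + duration = 2 + 2 = 4
Backward pass: LF(M) = deadline = 21; LS(M) = 21 - 6 = 15
LF(B2) = LS(M) - sum(successors on chain B) = 15 - 0 = 15
LS = LF - duration = 15 - 2 = 13
Total float = LS - ES = 13 - 2 = 11

11


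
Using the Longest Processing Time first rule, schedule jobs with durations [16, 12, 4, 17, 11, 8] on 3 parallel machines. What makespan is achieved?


Sort jobs in decreasing order (LPT): [17, 16, 12, 11, 8, 4]
Assign each job to the least loaded machine:
  Machine 1: jobs [17, 4], load = 21
  Machine 2: jobs [16, 8], load = 24
  Machine 3: jobs [12, 11], load = 23
Makespan = max load = 24

24


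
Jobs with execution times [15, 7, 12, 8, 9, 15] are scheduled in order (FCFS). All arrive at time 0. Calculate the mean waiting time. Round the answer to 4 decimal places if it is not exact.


FCFS order (as given): [15, 7, 12, 8, 9, 15]
Waiting times:
  Job 1: wait = 0
  Job 2: wait = 15
  Job 3: wait = 22
  Job 4: wait = 34
  Job 5: wait = 42
  Job 6: wait = 51
Sum of waiting times = 164
Average waiting time = 164/6 = 27.3333

27.3333


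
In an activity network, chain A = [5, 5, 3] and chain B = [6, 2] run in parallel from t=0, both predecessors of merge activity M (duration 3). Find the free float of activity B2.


ES(B2) = sum of predecessors on chain B = 6
EF(B2) = ES + duration = 6 + 2 = 8
Successor of B2 is M. ES(M) = max(sum(A), sum(B)) = max(13, 8) = 13
Free float = ES(successor) - EF(current) = 13 - 8 = 5

5


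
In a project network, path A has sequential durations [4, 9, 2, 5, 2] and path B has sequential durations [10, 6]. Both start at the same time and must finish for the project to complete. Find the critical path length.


Path A total = 4 + 9 + 2 + 5 + 2 = 22
Path B total = 10 + 6 = 16
Critical path = longest path = max(22, 16) = 22

22


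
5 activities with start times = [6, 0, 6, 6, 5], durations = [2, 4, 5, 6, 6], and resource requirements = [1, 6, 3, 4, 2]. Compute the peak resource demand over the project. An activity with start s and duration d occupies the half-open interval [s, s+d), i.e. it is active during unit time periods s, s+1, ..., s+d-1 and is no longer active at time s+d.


Each activity i is active on [start_i, start_i + duration_i).
Compute total resource usage per time slot:
  t=0: active resources = [6], total = 6
  t=1: active resources = [6], total = 6
  t=2: active resources = [6], total = 6
  t=3: active resources = [6], total = 6
  t=4: active resources = [], total = 0
  t=5: active resources = [2], total = 2
  t=6: active resources = [1, 3, 4, 2], total = 10
  t=7: active resources = [1, 3, 4, 2], total = 10
  t=8: active resources = [3, 4, 2], total = 9
  t=9: active resources = [3, 4, 2], total = 9
  t=10: active resources = [3, 4, 2], total = 9
  t=11: active resources = [4], total = 4
Peak resource demand = 10

10


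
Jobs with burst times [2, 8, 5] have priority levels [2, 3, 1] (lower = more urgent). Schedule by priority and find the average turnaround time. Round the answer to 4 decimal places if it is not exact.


Sort by priority (ascending = highest first):
Order: [(1, 5), (2, 2), (3, 8)]
Completion times:
  Priority 1, burst=5, C=5
  Priority 2, burst=2, C=7
  Priority 3, burst=8, C=15
Average turnaround = 27/3 = 9.0

9.0


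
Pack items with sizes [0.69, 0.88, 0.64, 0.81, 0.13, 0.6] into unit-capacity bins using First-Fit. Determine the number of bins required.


Place items sequentially using First-Fit:
  Item 0.69 -> new Bin 1
  Item 0.88 -> new Bin 2
  Item 0.64 -> new Bin 3
  Item 0.81 -> new Bin 4
  Item 0.13 -> Bin 1 (now 0.82)
  Item 0.6 -> new Bin 5
Total bins used = 5

5


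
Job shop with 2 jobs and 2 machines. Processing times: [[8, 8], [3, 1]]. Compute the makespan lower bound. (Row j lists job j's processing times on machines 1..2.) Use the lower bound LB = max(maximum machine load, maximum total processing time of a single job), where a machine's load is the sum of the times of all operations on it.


Machine loads:
  Machine 1: 8 + 3 = 11
  Machine 2: 8 + 1 = 9
Max machine load = 11
Job totals:
  Job 1: 16
  Job 2: 4
Max job total = 16
Lower bound = max(11, 16) = 16

16


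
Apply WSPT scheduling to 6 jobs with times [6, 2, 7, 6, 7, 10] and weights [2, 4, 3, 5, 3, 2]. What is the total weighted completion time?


Compute p/w ratios and sort ascending (WSPT): [(2, 4), (6, 5), (7, 3), (7, 3), (6, 2), (10, 2)]
Compute weighted completion times:
  Job (p=2,w=4): C=2, w*C=4*2=8
  Job (p=6,w=5): C=8, w*C=5*8=40
  Job (p=7,w=3): C=15, w*C=3*15=45
  Job (p=7,w=3): C=22, w*C=3*22=66
  Job (p=6,w=2): C=28, w*C=2*28=56
  Job (p=10,w=2): C=38, w*C=2*38=76
Total weighted completion time = 291

291


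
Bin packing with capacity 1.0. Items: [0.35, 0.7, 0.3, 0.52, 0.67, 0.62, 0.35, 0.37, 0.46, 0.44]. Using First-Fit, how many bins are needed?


Place items sequentially using First-Fit:
  Item 0.35 -> new Bin 1
  Item 0.7 -> new Bin 2
  Item 0.3 -> Bin 1 (now 0.65)
  Item 0.52 -> new Bin 3
  Item 0.67 -> new Bin 4
  Item 0.62 -> new Bin 5
  Item 0.35 -> Bin 1 (now 1.0)
  Item 0.37 -> Bin 3 (now 0.89)
  Item 0.46 -> new Bin 6
  Item 0.44 -> Bin 6 (now 0.9)
Total bins used = 6

6


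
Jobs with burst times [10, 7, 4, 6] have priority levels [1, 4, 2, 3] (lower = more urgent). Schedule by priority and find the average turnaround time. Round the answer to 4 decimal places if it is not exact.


Sort by priority (ascending = highest first):
Order: [(1, 10), (2, 4), (3, 6), (4, 7)]
Completion times:
  Priority 1, burst=10, C=10
  Priority 2, burst=4, C=14
  Priority 3, burst=6, C=20
  Priority 4, burst=7, C=27
Average turnaround = 71/4 = 17.75

17.75


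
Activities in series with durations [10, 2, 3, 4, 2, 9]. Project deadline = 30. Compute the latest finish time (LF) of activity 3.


LF(activity 3) = deadline - sum of successor durations
Successors: activities 4 through 6 with durations [4, 2, 9]
Sum of successor durations = 15
LF = 30 - 15 = 15

15


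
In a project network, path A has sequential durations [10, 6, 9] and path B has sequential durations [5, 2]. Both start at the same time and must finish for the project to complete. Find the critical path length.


Path A total = 10 + 6 + 9 = 25
Path B total = 5 + 2 = 7
Critical path = longest path = max(25, 7) = 25

25


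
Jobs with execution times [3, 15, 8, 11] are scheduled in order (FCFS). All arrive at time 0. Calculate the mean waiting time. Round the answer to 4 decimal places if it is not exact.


FCFS order (as given): [3, 15, 8, 11]
Waiting times:
  Job 1: wait = 0
  Job 2: wait = 3
  Job 3: wait = 18
  Job 4: wait = 26
Sum of waiting times = 47
Average waiting time = 47/4 = 11.75

11.75


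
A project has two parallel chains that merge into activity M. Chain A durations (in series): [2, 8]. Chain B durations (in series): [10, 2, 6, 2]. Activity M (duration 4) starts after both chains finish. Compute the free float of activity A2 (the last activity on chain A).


ES(A2) = sum of predecessors on chain A = 2
EF(A2) = ES + duration = 2 + 8 = 10
Successor of A2 is M. ES(M) = max(sum(A), sum(B)) = max(10, 20) = 20
Free float = ES(successor) - EF(current) = 20 - 10 = 10

10


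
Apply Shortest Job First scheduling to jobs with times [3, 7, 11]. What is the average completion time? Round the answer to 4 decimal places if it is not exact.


SJF order (ascending): [3, 7, 11]
Completion times:
  Job 1: burst=3, C=3
  Job 2: burst=7, C=10
  Job 3: burst=11, C=21
Average completion = 34/3 = 11.3333

11.3333


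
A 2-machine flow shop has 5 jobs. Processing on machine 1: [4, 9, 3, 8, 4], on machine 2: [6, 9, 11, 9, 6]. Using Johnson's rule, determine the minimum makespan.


Apply Johnson's rule:
  Group 1 (a <= b): [(3, 3, 11), (1, 4, 6), (5, 4, 6), (4, 8, 9), (2, 9, 9)]
  Group 2 (a > b): []
Optimal job order: [3, 1, 5, 4, 2]
Schedule:
  Job 3: M1 done at 3, M2 done at 14
  Job 1: M1 done at 7, M2 done at 20
  Job 5: M1 done at 11, M2 done at 26
  Job 4: M1 done at 19, M2 done at 35
  Job 2: M1 done at 28, M2 done at 44
Makespan = 44

44


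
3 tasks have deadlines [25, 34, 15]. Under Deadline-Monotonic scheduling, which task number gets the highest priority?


Sort tasks by relative deadline (ascending):
  Task 3: deadline = 15
  Task 1: deadline = 25
  Task 2: deadline = 34
Priority order (highest first): [3, 1, 2]
Highest priority task = 3

3


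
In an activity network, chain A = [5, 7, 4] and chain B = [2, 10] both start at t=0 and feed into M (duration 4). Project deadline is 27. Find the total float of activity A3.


Forward pass: ES(A3) = sum of predecessors on chain A = 12
EF = ES + duration = 12 + 4 = 16
Backward pass: LF(M) = deadline = 27; LS(M) = 27 - 4 = 23
LF(A3) = LS(M) - sum(successors on chain A) = 23 - 0 = 23
LS = LF - duration = 23 - 4 = 19
Total float = LS - ES = 19 - 12 = 7

7


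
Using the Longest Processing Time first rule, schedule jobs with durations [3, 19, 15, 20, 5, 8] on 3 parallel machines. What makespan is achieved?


Sort jobs in decreasing order (LPT): [20, 19, 15, 8, 5, 3]
Assign each job to the least loaded machine:
  Machine 1: jobs [20, 3], load = 23
  Machine 2: jobs [19, 5], load = 24
  Machine 3: jobs [15, 8], load = 23
Makespan = max load = 24

24


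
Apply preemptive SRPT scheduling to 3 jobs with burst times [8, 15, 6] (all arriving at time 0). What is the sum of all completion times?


Since all jobs arrive at t=0, SRPT equals SPT ordering.
SPT order: [6, 8, 15]
Completion times:
  Job 1: p=6, C=6
  Job 2: p=8, C=14
  Job 3: p=15, C=29
Total completion time = 6 + 14 + 29 = 49

49


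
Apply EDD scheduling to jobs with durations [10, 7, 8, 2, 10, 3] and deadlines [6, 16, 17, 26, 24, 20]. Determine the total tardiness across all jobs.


Sort by due date (EDD order): [(10, 6), (7, 16), (8, 17), (3, 20), (10, 24), (2, 26)]
Compute completion times and tardiness:
  Job 1: p=10, d=6, C=10, tardiness=max(0,10-6)=4
  Job 2: p=7, d=16, C=17, tardiness=max(0,17-16)=1
  Job 3: p=8, d=17, C=25, tardiness=max(0,25-17)=8
  Job 4: p=3, d=20, C=28, tardiness=max(0,28-20)=8
  Job 5: p=10, d=24, C=38, tardiness=max(0,38-24)=14
  Job 6: p=2, d=26, C=40, tardiness=max(0,40-26)=14
Total tardiness = 49

49


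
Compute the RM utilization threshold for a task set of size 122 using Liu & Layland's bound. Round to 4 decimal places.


Compute 2^(1/122) = 1.0056977048
Subtract 1: 1.0056977048 - 1 = 0.0056977048
Multiply by n: 122 * 0.0056977048 = 0.6951199856
Round to 4 dp: 0.6951

0.6951
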